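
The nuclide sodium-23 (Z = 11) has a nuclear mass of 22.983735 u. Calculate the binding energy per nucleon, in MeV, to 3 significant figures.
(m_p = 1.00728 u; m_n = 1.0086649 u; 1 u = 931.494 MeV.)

Σm = 11·m_p + 12·m_n = 11.08008 + 12.1039788 = 23.1840588 u
Δm = 23.1840588 − 22.983735 = 0.2003238 u
Binding energy = Δm·c² = 0.2003238 × 931.494 MeV/u = 186.600 MeV
Dividing by A = 23 gives 8.113 MeV per nucleon.

8.11 MeV/nucleon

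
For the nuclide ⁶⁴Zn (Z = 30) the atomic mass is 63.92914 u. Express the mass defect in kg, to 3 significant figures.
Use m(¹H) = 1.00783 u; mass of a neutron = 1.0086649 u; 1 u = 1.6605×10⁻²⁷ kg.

9.97e-28 kg

The nucleus contains 30 protons and 64 − 30 = 34 neutrons.
Mass of separated nucleons = 30(1.00783) + 34(1.0086649) = 30.23490 + 34.2946066 = 64.5295066 u
Mass defect Δm = 64.5295066 − 63.92914 = 0.6003666 u
In SI units: 0.6003666 u × 1.6605×10⁻²⁷ kg/u = 9.9691e-28 kg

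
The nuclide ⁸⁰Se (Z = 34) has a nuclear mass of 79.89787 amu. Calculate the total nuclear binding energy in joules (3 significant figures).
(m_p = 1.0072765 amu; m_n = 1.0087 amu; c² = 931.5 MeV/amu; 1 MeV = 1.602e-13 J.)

1.12e-10 J

Σm = 34·m_p + 46·m_n = 34.2474010 + 46.4002 = 80.6476010 amu
The mass defect is 80.6476010 − 79.89787 = 0.7497310 amu.
Binding energy = Δm·c² = 0.7497310 × 931.5 MeV/amu = 698.374 MeV
In joules: 698.374 MeV × 1.602e-13 J/MeV = 1.1188e-10 J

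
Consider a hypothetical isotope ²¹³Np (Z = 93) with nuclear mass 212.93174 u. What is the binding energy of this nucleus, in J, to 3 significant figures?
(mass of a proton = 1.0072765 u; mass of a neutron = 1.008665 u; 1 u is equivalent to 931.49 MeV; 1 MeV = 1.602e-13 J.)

The nucleus contains 93 protons and 213 − 93 = 120 neutrons.
Σm = 93·m_p + 120·m_n = 93.6767145 + 121.039800 = 214.7165145 u
The mass defect is 214.7165145 − 212.93174 = 1.7847745 u.
E_B = 1.7847745 × 931.49 = 1662.50 MeV
In joules: 1662.50 MeV × 1.602e-13 J/MeV = 2.6633e-10 J

2.66e-10 J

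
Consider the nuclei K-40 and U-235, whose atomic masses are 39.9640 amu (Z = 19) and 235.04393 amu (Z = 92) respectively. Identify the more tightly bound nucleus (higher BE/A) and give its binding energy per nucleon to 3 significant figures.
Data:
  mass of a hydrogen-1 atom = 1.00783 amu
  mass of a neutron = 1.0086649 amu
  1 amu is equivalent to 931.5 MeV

K-40; 8.54 MeV/nucleon

K-40: Σm = 19(1.00783) + 21(1.0086649) = 40.3307329 amu; Δm = 0.3667329 amu; E_B = 341.61 MeV; E_B/A = 8.540 MeV
U-235: Σm = 92(1.00783) + 143(1.0086649) = 236.9594407 amu; Δm = 1.9155107 amu; E_B = 1784.3 MeV; E_B/A = 7.593 MeV
K-40 has the higher binding energy per nucleon, so it is the more tightly bound nucleus.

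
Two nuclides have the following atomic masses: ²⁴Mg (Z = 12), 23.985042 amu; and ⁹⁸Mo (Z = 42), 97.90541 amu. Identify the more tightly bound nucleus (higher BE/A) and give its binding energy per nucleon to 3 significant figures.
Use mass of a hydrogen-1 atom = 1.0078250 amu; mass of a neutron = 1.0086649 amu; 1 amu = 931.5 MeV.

²⁴Mg: Σm = 12(1.0078250) + 12(1.0086649) = 24.1978788 amu; Δm = 0.2128368 amu; E_B = 198.26 MeV; E_B/A = 8.261 MeV
⁹⁸Mo: Σm = 42(1.0078250) + 56(1.0086649) = 98.8138844 amu; Δm = 0.9084744 amu; E_B = 846.24 MeV; E_B/A = 8.635 MeV
⁹⁸Mo has the higher binding energy per nucleon, so it is the more tightly bound nucleus.

⁹⁸Mo; 8.64 MeV/nucleon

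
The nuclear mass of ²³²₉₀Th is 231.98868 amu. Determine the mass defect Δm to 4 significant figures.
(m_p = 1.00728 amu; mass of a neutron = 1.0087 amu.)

1.902 amu

Total constituent mass: 90 × 1.00728 + 142 × 1.0087 = 233.89060 amu
The mass defect is 233.89060 − 231.98868 = 1.90192 amu.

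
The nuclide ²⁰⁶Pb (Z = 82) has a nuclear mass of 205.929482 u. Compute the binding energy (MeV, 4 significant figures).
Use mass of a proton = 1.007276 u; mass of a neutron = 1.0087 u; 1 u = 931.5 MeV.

1626 MeV

The nucleus contains 82 protons and 206 − 82 = 124 neutrons.
Σm = 82·m_p + 124·m_n = 82.596632 + 125.0788 = 207.675432 u
The mass defect is 207.675432 − 205.929482 = 1.745950 u.
Binding energy = Δm·c² = 1.745950 × 931.5 MeV/u = 1626.35 MeV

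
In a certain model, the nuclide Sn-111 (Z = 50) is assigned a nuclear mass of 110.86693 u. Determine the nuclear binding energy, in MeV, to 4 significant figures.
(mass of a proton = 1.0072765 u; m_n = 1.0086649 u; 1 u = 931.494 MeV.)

955.2 MeV

Σm = 50·m_p + 61·m_n = 50.3638250 + 61.5285589 = 111.8923839 u
Δm = 111.8923839 − 110.86693 = 1.0254539 u
E_B = 1.0254539 × 931.494 = 955.204 MeV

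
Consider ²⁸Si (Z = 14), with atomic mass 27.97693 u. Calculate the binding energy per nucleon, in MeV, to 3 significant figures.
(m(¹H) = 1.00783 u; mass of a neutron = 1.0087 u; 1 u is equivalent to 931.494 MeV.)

8.47 MeV/nucleon

Total constituent mass: 14 × 1.00783 + 14 × 1.0087 = 28.23142 u
Mass defect Δm = 28.23142 − 27.97693 = 0.25449 u
Converting to energy: 0.25449 u × 931.494 MeV/u = 237.056 MeV
Per nucleon: 237.056 / 28 = 8.466 MeV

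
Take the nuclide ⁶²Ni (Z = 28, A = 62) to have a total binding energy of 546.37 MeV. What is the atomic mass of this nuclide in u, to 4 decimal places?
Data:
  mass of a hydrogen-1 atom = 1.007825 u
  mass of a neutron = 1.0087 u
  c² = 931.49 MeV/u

61.9283 u

Mass defect = 546.37 MeV / (931.49 MeV/u) = 0.586555 u
Constituent mass = 28(1.007825) + 34(1.0087) = 62.514900 u
Atomic mass = 62.514900 − 0.586555 = 61.928345 u ≈ 61.9283 u (to 4 decimal places)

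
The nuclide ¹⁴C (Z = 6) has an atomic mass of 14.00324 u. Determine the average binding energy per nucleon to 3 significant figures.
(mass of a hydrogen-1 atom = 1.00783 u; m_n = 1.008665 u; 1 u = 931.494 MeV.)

With 6 protons and 8 neutrons (A = 14):
Mass of separated nucleons = 6(1.00783) + 8(1.008665) = 6.04698 + 8.069320 = 14.116300 u
Δm = 14.116300 − 14.00324 = 0.113060 u
E_B = 0.113060 × 931.494 = 105.3147 MeV
Dividing by A = 14 gives 7.522 MeV per nucleon.

7.52 MeV/nucleon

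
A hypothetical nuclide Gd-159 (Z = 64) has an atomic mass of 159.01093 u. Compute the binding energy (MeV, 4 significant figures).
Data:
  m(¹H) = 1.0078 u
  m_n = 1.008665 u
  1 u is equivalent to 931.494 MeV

1222 MeV

Σm = 64·m(¹H) + 95·m_n = 64.4992 + 95.823175 = 160.322375 u
Δm = 160.322375 − 159.01093 = 1.311445 u
Converting to energy: 1.311445 u × 931.494 MeV/u = 1221.60 MeV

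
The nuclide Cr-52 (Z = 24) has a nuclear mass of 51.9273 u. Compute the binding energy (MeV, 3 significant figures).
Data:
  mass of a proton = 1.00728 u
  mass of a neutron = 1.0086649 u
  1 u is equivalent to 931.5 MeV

Σm = 24·m_p + 28·m_n = 24.17472 + 28.2426172 = 52.4173372 u
Mass defect Δm = 52.4173372 − 51.9273 = 0.4900372 u
Binding energy = Δm·c² = 0.4900372 × 931.5 MeV/u = 456.470 MeV

456 MeV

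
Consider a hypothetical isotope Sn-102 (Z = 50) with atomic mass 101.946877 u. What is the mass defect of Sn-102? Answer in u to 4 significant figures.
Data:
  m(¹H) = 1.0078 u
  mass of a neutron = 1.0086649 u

0.8937 u

Total constituent mass: 50 × 1.0078 + 52 × 1.0086649 = 102.8405748 u
The mass defect is 102.8405748 − 101.946877 = 0.8936978 u.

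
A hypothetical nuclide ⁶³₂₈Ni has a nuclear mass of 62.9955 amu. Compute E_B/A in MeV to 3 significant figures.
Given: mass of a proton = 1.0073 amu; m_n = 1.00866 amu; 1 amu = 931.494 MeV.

Mass of separated nucleons = 28(1.0073) + 35(1.00866) = 28.2044 + 35.30310 = 63.50750 amu
Δm = 63.50750 − 62.9955 = 0.51200 amu
Converting to energy: 0.51200 amu × 931.494 MeV/amu = 476.925 MeV
Dividing by A = 63 gives 7.570 MeV per nucleon.

7.57 MeV/nucleon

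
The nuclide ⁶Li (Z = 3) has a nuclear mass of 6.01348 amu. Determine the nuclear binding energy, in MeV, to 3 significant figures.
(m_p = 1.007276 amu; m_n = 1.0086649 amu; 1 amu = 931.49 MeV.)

With 3 protons and 3 neutrons (A = 6):
Total constituent mass: 3 × 1.007276 + 3 × 1.0086649 = 6.0478227 amu
Mass defect Δm = 6.0478227 − 6.01348 = 0.0343427 amu
Converting to energy: 0.0343427 amu × 931.49 MeV/amu = 31.9899 MeV

32.0 MeV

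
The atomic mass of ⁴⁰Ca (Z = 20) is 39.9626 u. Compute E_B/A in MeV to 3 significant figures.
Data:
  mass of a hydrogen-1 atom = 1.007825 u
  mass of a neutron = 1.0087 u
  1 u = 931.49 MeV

Z = 20, so N = A − Z = 40 − 20 = 20.
Total constituent mass: 20 × 1.007825 + 20 × 1.0087 = 40.330500 u
The mass defect is 40.330500 − 39.9626 = 0.367900 u.
Converting to energy: 0.367900 u × 931.49 MeV/u = 342.695 MeV
BE/A = 342.695 MeV / 40 = 8.567 MeV/nucleon

8.57 MeV/nucleon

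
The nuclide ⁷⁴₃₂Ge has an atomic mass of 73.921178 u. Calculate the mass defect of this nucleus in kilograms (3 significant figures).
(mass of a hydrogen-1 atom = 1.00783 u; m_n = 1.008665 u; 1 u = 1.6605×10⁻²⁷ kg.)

With 32 protons and 42 neutrons (A = 74):
Mass of separated nucleons = 32(1.00783) + 42(1.008665) = 32.25056 + 42.363930 = 74.614490 u
The mass defect is 74.614490 − 73.921178 = 0.693312 u.
In SI units: 0.693312 u × 1.6605×10⁻²⁷ kg/u = 1.1512e-27 kg

1.15e-27 kg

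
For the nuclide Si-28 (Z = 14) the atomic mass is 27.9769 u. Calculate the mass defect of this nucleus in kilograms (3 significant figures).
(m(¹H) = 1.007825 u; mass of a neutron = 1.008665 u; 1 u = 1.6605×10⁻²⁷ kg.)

4.22e-28 kg

With 14 protons and 14 neutrons (A = 28):
Mass of separated nucleons = 14(1.007825) + 14(1.008665) = 14.109550 + 14.121310 = 28.230860 u
The mass defect is 28.230860 − 27.9769 = 0.253960 u.
In SI units: 0.253960 u × 1.6605×10⁻²⁷ kg/u = 4.2170e-28 kg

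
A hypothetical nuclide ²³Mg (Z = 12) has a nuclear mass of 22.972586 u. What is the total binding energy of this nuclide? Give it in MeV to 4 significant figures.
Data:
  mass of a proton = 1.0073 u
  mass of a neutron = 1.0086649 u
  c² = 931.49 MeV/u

195.9 MeV

The nucleus contains 12 protons and 23 − 12 = 11 neutrons.
Mass of separated nucleons = 12(1.0073) + 11(1.0086649) = 12.0876 + 11.0953139 = 23.1829139 u
The mass defect is 23.1829139 − 22.972586 = 0.2103279 u.
Converting to energy: 0.2103279 u × 931.49 MeV/u = 195.918 MeV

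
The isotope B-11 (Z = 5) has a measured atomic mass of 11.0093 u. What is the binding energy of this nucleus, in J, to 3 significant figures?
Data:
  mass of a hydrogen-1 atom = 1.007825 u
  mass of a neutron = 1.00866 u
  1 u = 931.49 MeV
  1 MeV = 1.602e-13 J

1.22e-11 J

Mass of separated nucleons = 5(1.007825) + 6(1.00866) = 5.039125 + 6.05196 = 11.091085 u
Δm = 11.091085 − 11.0093 = 0.081785 u
E_B = 0.081785 × 931.49 = 76.1819 MeV
In joules: 76.1819 MeV × 1.602e-13 J/MeV = 1.2204e-11 J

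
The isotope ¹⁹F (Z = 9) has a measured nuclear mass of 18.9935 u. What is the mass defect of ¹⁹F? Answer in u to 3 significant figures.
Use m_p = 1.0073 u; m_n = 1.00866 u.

Σm = 9·m_p + 10·m_n = 9.0657 + 10.08660 = 19.15230 u
Mass defect Δm = 19.15230 − 18.9935 = 0.15880 u

0.159 u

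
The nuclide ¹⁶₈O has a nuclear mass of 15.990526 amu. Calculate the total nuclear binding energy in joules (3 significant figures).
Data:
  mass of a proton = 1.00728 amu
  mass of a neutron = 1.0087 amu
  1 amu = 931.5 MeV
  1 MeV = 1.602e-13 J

Σm = 8·m_p + 8·m_n = 8.05824 + 8.0696 = 16.12784 amu
Mass defect Δm = 16.12784 − 15.990526 = 0.137314 amu
Binding energy = Δm·c² = 0.137314 × 931.5 MeV/amu = 127.908 MeV
In joules: 127.908 MeV × 1.602e-13 J/MeV = 2.0491e-11 J

2.05e-11 J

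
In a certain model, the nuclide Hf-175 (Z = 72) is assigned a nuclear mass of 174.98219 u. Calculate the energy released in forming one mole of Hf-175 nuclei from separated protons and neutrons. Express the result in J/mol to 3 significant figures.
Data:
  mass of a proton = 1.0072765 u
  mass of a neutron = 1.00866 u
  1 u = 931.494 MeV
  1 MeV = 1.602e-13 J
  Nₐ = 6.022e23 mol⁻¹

1.29e+14 J/mol

Σm = 72·m_p + 103·m_n = 72.5239080 + 103.89198 = 176.4158880 u
Δm = 176.4158880 − 174.98219 = 1.4336980 u
E_B = 1.4336980 × 931.494 = 1335.48 MeV
Per nucleus in joules: 1335.48 MeV × 1.602e-13 J/MeV = 2.1394e-10 J
Per mole: 2.1394e-10 J × 6.022e23 mol⁻¹ = 1.2883e+14 J/mol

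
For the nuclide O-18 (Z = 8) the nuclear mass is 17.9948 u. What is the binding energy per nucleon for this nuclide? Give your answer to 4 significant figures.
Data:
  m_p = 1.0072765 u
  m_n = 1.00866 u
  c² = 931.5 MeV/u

Total constituent mass: 8 × 1.0072765 + 10 × 1.00866 = 18.1448120 u
Mass defect Δm = 18.1448120 − 17.9948 = 0.1500120 u
E_B = 0.1500120 × 931.5 = 139.736 MeV
Dividing by A = 18 gives 7.763 MeV per nucleon.

7.763 MeV/nucleon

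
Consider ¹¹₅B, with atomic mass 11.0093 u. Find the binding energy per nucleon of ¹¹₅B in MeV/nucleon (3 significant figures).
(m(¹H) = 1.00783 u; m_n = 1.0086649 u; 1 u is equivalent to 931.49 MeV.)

6.93 MeV/nucleon

Mass of separated nucleons = 5(1.00783) + 6(1.0086649) = 5.03915 + 6.0519894 = 11.0911394 u
The mass defect is 11.0911394 − 11.0093 = 0.0818394 u.
E_B = 0.0818394 × 931.49 = 76.2326 MeV
Per nucleon: 76.2326 / 11 = 6.930 MeV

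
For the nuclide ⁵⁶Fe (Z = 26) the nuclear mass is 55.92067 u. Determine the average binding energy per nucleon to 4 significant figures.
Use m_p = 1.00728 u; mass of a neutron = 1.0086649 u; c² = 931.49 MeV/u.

The nucleus contains 26 protons and 56 − 26 = 30 neutrons.
Total constituent mass: 26 × 1.00728 + 30 × 1.0086649 = 56.4492270 u
Mass defect Δm = 56.4492270 − 55.92067 = 0.5285570 u
Converting to energy: 0.5285570 u × 931.49 MeV/u = 492.346 MeV
Per nucleon: 492.346 / 56 = 8.792 MeV

8.792 MeV/nucleon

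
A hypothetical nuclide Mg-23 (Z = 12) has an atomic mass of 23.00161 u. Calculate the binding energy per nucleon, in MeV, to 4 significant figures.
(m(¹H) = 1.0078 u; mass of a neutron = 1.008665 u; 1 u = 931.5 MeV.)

7.586 MeV/nucleon

The nucleus contains 12 protons and 23 − 12 = 11 neutrons.
Total constituent mass: 12 × 1.0078 + 11 × 1.008665 = 23.188915 u
The mass defect is 23.188915 − 23.00161 = 0.187305 u.
E_B = 0.187305 × 931.5 = 174.475 MeV
Per nucleon: 174.475 / 23 = 7.586 MeV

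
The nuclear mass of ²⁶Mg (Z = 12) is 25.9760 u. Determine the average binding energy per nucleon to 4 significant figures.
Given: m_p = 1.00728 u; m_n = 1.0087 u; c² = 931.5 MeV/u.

The nucleus contains 12 protons and 26 − 12 = 14 neutrons.
Total constituent mass: 12 × 1.00728 + 14 × 1.0087 = 26.20916 u
The mass defect is 26.20916 − 25.9760 = 0.23316 u.
Converting to energy: 0.23316 u × 931.5 MeV/u = 217.189 MeV
Per nucleon: 217.189 / 26 = 8.353 MeV

8.353 MeV/nucleon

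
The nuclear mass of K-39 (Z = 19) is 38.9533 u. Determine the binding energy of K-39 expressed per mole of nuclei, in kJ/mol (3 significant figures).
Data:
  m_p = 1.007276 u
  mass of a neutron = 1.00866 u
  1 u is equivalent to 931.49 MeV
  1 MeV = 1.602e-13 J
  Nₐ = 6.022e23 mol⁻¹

3.22e+10 kJ/mol

Mass of separated nucleons = 19(1.007276) + 20(1.00866) = 19.138244 + 20.17320 = 39.311444 u
Mass defect Δm = 39.311444 − 38.9533 = 0.358144 u
E_B = 0.358144 × 931.49 = 333.608 MeV
Per nucleus in joules: 333.608 MeV × 1.602e-13 J/MeV = 5.3444e-11 J
Per mole: 5.3444e-11 J × 6.022e23 mol⁻¹ = 3.2184e+13 J/mol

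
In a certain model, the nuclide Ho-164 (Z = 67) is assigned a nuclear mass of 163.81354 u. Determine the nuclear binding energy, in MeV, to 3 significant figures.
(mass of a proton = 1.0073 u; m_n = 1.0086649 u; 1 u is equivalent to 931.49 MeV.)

Σm = 67·m_p + 97·m_n = 67.4891 + 97.8404953 = 165.3295953 u
Δm = 165.3295953 − 163.81354 = 1.5160553 u
E_B = 1.5160553 × 931.49 = 1412.19 MeV

1410 MeV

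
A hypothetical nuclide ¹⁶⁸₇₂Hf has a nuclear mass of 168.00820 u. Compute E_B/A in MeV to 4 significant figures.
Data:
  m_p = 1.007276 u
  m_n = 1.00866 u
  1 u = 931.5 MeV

The nucleus contains 72 protons and 168 − 72 = 96 neutrons.
Mass of separated nucleons = 72(1.007276) + 96(1.00866) = 72.523872 + 96.83136 = 169.355232 u
The mass defect is 169.355232 − 168.00820 = 1.347032 u.
Binding energy = Δm·c² = 1.347032 × 931.5 MeV/u = 1254.76 MeV
Dividing by A = 168 gives 7.469 MeV per nucleon.

7.469 MeV/nucleon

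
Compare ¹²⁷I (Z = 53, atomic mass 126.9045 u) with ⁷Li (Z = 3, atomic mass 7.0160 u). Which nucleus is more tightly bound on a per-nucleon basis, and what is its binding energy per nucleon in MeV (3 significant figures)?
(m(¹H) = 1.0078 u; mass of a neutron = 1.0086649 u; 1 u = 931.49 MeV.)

¹²⁷I; 8.44 MeV/nucleon

¹²⁷I: Σm = 53(1.0078) + 74(1.0086649) = 128.0546026 u; Δm = 1.1501026 u; E_B = 1071.31 MeV; E_B/A = 8.436 MeV
⁷Li: Σm = 3(1.0078) + 4(1.0086649) = 7.0580596 u; Δm = 0.0420596 u; E_B = 39.178 MeV; E_B/A = 5.597 MeV
¹²⁷I has the higher binding energy per nucleon, so it is the more tightly bound nucleus.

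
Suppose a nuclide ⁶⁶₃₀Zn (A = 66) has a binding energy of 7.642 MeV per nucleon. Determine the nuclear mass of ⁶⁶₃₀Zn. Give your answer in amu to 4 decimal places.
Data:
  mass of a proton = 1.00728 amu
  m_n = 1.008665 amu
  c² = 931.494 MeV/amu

65.9889 amu

Total binding energy = 66 × 7.642 = 504.372 MeV
Mass defect = 504.372 MeV / (931.494 MeV/amu) = 0.541466 amu
Constituent mass = 30(1.00728) + 36(1.008665) = 66.530340 amu
Nuclear mass = 66.530340 − 0.541466 = 65.988874 amu ≈ 65.9889 amu (to 4 decimal places)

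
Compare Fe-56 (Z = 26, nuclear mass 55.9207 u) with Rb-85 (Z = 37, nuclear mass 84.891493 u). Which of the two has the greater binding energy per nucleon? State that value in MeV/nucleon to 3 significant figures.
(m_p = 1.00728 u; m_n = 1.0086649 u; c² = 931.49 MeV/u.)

Fe-56: Σm = 26(1.00728) + 30(1.0086649) = 56.4492270 u; Δm = 0.5285270 u; E_B = 492.32 MeV; E_B/A = 8.791 MeV
Rb-85: Σm = 37(1.00728) + 48(1.0086649) = 85.6852752 u; Δm = 0.7937822 u; E_B = 739.40 MeV; E_B/A = 8.699 MeV
Fe-56 has the higher binding energy per nucleon, so it is the more tightly bound nucleus.

Fe-56; 8.79 MeV/nucleon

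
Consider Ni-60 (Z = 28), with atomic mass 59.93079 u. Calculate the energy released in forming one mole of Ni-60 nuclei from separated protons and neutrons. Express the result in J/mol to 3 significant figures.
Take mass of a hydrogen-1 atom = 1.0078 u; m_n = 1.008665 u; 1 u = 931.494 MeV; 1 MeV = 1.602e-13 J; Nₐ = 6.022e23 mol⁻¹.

5.08e+13 J/mol

The nucleus contains 28 protons and 60 − 28 = 32 neutrons.
Mass of separated nucleons = 28(1.0078) + 32(1.008665) = 28.2184 + 32.277280 = 60.495680 u
Δm = 60.495680 − 59.93079 = 0.564890 u
Binding energy = Δm·c² = 0.564890 × 931.494 MeV/u = 526.192 MeV
Per nucleus in joules: 526.192 MeV × 1.602e-13 J/MeV = 8.4296e-11 J
Per mole: 8.4296e-11 J × 6.022e23 mol⁻¹ = 5.0763e+13 J/mol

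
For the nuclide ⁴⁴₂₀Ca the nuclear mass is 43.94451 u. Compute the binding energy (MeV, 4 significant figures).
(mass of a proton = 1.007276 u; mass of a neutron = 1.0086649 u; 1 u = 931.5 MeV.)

381.0 MeV

The nucleus contains 20 protons and 44 − 20 = 24 neutrons.
Σm = 20·m_p + 24·m_n = 20.145520 + 24.2079576 = 44.3534776 u
Mass defect Δm = 44.3534776 − 43.94451 = 0.4089676 u
Binding energy = Δm·c² = 0.4089676 × 931.5 MeV/u = 380.953 MeV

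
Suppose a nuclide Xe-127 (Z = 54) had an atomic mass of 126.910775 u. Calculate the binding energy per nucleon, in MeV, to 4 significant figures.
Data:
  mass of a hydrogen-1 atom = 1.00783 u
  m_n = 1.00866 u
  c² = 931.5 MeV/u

8.392 MeV/nucleon

Z = 54, so N = A − Z = 127 − 54 = 73.
Mass of separated nucleons = 54(1.00783) + 73(1.00866) = 54.42282 + 73.63218 = 128.05500 u
Mass defect Δm = 128.05500 − 126.910775 = 1.144225 u
Converting to energy: 1.144225 u × 931.5 MeV/u = 1065.846 MeV
BE/A = 1065.846 MeV / 127 = 8.392 MeV/nucleon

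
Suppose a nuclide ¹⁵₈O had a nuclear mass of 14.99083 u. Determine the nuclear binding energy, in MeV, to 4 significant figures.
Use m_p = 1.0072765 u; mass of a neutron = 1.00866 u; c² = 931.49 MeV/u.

The nucleus contains 8 protons and 15 − 8 = 7 neutrons.
Mass of separated nucleons = 8(1.0072765) + 7(1.00866) = 8.0582120 + 7.06062 = 15.1188320 u
Mass defect Δm = 15.1188320 − 14.99083 = 0.1280020 u
E_B = 0.1280020 × 931.49 = 119.233 MeV

119.2 MeV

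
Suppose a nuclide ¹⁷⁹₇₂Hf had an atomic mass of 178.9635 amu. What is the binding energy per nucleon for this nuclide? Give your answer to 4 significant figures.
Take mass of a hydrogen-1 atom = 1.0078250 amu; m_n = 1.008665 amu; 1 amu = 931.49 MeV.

7.947 MeV/nucleon

Σm = 72·m(¹H) + 107·m_n = 72.5634000 + 107.927155 = 180.4905550 amu
Δm = 180.4905550 − 178.9635 = 1.5270550 amu
Binding energy = Δm·c² = 1.5270550 × 931.49 MeV/amu = 1422.44 MeV
BE/A = 1422.44 MeV / 179 = 7.947 MeV/nucleon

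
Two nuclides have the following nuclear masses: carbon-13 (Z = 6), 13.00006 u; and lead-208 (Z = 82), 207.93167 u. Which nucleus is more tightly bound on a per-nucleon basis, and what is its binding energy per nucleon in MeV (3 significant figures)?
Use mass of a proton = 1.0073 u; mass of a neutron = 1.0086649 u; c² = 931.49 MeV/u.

lead-208; 7.88 MeV/nucleon

carbon-13: Σm = 6(1.0073) + 7(1.0086649) = 13.1044543 u; Δm = 0.1043943 u; E_B = 97.242 MeV; E_B/A = 7.480 MeV
lead-208: Σm = 82(1.0073) + 126(1.0086649) = 209.6903774 u; Δm = 1.7587074 u; E_B = 1638.2 MeV; E_B/A = 7.876 MeV
lead-208 has the higher binding energy per nucleon, so it is the more tightly bound nucleus.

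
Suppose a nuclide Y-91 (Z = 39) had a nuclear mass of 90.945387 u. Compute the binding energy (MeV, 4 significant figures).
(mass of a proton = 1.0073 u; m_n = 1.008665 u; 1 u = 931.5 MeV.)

735.8 MeV

Mass of separated nucleons = 39(1.0073) + 52(1.008665) = 39.2847 + 52.450580 = 91.735280 u
The mass defect is 91.735280 − 90.945387 = 0.789893 u.
Converting to energy: 0.789893 u × 931.5 MeV/u = 735.785 MeV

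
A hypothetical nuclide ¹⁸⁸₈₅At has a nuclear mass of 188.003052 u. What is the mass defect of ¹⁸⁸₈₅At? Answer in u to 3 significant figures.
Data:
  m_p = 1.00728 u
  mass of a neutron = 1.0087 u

1.51 u

The nucleus contains 85 protons and 188 − 85 = 103 neutrons.
Mass of separated nucleons = 85(1.00728) + 103(1.0087) = 85.61880 + 103.8961 = 189.51490 u
The mass defect is 189.51490 − 188.003052 = 1.511848 u.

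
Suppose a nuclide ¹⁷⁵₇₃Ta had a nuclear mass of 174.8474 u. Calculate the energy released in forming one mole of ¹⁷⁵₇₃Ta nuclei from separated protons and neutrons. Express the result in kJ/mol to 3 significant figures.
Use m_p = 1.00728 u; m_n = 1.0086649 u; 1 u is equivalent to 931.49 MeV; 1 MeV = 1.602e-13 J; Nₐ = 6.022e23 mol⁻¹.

1.41e+11 kJ/mol

The nucleus contains 73 protons and 175 − 73 = 102 neutrons.
Mass of separated nucleons = 73(1.00728) + 102(1.0086649) = 73.53144 + 102.8838198 = 176.4152598 u
Δm = 176.4152598 − 174.8474 = 1.5678598 u
Binding energy = Δm·c² = 1.5678598 × 931.49 MeV/u = 1460.45 MeV
Per nucleus in joules: 1460.45 MeV × 1.602e-13 J/MeV = 2.3396e-10 J
Per mole: 2.3396e-10 J × 6.022e23 mol⁻¹ = 1.4089e+14 J/mol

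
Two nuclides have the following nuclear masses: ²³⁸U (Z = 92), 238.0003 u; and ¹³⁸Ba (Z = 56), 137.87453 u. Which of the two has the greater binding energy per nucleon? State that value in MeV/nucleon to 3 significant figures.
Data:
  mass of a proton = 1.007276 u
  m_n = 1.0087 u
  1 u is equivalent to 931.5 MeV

²³⁸U: Σm = 92(1.007276) + 146(1.0087) = 239.939592 u; Δm = 1.939292 u; E_B = 1806.5 MeV; E_B/A = 7.590 MeV
¹³⁸Ba: Σm = 56(1.007276) + 82(1.0087) = 139.120856 u; Δm = 1.246326 u; E_B = 1161.0 MeV; E_B/A = 8.413 MeV
¹³⁸Ba has the higher binding energy per nucleon, so it is the more tightly bound nucleus.

¹³⁸Ba; 8.41 MeV/nucleon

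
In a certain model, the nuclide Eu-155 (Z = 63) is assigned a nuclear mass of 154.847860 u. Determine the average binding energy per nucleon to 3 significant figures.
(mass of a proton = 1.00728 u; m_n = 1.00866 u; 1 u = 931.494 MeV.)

8.46 MeV/nucleon

Z = 63, so N = A − Z = 155 − 63 = 92.
Σm = 63·m_p + 92·m_n = 63.45864 + 92.79672 = 156.25536 u
Δm = 156.25536 − 154.847860 = 1.407500 u
Converting to energy: 1.407500 u × 931.494 MeV/u = 1311.08 MeV
Per nucleon: 1311.08 / 155 = 8.459 MeV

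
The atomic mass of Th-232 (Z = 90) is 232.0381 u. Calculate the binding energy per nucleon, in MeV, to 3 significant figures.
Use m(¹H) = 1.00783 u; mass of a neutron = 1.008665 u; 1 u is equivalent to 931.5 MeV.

Z = 90, so N = A − Z = 232 − 90 = 142.
Σm = 90·m(¹H) + 142·m_n = 90.70470 + 143.230430 = 233.935130 u
Δm = 233.935130 − 232.0381 = 1.897030 u
Binding energy = Δm·c² = 1.897030 × 931.5 MeV/u = 1767.08 MeV
BE/A = 1767.08 MeV / 232 = 7.617 MeV/nucleon

7.62 MeV/nucleon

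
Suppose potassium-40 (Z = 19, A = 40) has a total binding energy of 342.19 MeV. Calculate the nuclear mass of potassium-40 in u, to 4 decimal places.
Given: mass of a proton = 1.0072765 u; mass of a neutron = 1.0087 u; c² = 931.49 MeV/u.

39.9536 u

Mass defect = 342.19 MeV / (931.49 MeV/u) = 0.367358 u
Constituent mass = 19(1.0072765) + 21(1.0087) = 40.3209535 u
Nuclear mass = 40.3209535 − 0.367358 = 39.9535955 u ≈ 39.9536 u (to 4 decimal places)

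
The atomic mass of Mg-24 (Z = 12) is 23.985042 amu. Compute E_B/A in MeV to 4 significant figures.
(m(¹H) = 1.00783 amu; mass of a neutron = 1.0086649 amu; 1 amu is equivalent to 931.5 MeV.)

The nucleus contains 12 protons and 24 − 12 = 12 neutrons.
Total constituent mass: 12 × 1.00783 + 12 × 1.0086649 = 24.1979388 amu
Δm = 24.1979388 − 23.985042 = 0.2128968 amu
Binding energy = Δm·c² = 0.2128968 × 931.5 MeV/amu = 198.313 MeV
Per nucleon: 198.313 / 24 = 8.263 MeV

8.263 MeV/nucleon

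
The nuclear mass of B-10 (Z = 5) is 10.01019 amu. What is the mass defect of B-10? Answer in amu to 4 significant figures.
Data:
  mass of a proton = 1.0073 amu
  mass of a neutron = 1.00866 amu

Σm = 5·m_p + 5·m_n = 5.0365 + 5.04330 = 10.07980 amu
Δm = 10.07980 − 10.01019 = 0.06961 amu

0.06961 amu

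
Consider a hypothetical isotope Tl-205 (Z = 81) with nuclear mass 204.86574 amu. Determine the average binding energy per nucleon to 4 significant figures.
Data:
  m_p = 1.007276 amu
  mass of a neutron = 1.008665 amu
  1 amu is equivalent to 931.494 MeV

8.170 MeV/nucleon

Z = 81, so N = A − Z = 205 − 81 = 124.
Mass of separated nucleons = 81(1.007276) + 124(1.008665) = 81.589356 + 125.074460 = 206.663816 amu
The mass defect is 206.663816 − 204.86574 = 1.798076 amu.
E_B = 1.798076 × 931.494 = 1674.90 MeV
Per nucleon: 1674.90 / 205 = 8.170 MeV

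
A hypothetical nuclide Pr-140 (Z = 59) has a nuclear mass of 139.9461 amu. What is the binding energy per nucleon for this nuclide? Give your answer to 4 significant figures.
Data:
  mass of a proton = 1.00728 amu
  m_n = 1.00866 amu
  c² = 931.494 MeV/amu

Σm = 59·m_p + 81·m_n = 59.42952 + 81.70146 = 141.13098 amu
Δm = 141.13098 − 139.9461 = 1.18488 amu
E_B = 1.18488 × 931.494 = 1103.71 MeV
Per nucleon: 1103.71 / 140 = 7.884 MeV

7.884 MeV/nucleon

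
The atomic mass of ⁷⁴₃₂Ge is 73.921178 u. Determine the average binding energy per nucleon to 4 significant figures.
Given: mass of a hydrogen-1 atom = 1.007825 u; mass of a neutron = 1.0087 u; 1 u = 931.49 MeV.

8.744 MeV/nucleon

Z = 32, so N = A − Z = 74 − 32 = 42.
Mass of separated nucleons = 32(1.007825) + 42(1.0087) = 32.250400 + 42.3654 = 74.615800 u
Δm = 74.615800 − 73.921178 = 0.694622 u
E_B = 0.694622 × 931.49 = 647.033 MeV
BE/A = 647.033 MeV / 74 = 8.744 MeV/nucleon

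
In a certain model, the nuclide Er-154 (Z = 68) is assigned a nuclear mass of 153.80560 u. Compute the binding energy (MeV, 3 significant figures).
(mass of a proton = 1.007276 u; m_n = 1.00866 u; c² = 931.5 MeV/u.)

1340 MeV

Mass of separated nucleons = 68(1.007276) + 86(1.00866) = 68.494768 + 86.74476 = 155.239528 u
Δm = 155.239528 − 153.80560 = 1.433928 u
Converting to energy: 1.433928 u × 931.5 MeV/u = 1335.70 MeV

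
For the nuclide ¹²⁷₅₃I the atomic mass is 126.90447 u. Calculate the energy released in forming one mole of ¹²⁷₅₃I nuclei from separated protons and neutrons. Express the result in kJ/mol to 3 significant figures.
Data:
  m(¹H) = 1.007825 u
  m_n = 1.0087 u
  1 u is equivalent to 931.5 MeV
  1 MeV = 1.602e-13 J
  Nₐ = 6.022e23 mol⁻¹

With 53 protons and 74 neutrons (A = 127):
Total constituent mass: 53 × 1.007825 + 74 × 1.0087 = 128.058525 u
Δm = 128.058525 − 126.90447 = 1.154055 u
E_B = 1.154055 × 931.5 = 1075.00 MeV
Per nucleus in joules: 1075.00 MeV × 1.602e-13 J/MeV = 1.7222e-10 J
Per mole: 1.7222e-10 J × 6.022e23 mol⁻¹ = 1.0371e+14 J/mol

1.04e+11 kJ/mol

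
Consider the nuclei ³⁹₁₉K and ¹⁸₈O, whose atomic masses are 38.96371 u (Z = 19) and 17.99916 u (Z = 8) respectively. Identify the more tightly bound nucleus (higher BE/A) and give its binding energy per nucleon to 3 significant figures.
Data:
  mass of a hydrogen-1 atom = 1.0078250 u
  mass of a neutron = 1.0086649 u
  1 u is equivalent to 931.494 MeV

³⁹₁₉K: Σm = 19(1.0078250) + 20(1.0086649) = 39.3219730 u; Δm = 0.3582630 u; E_B = 333.72 MeV; E_B/A = 8.557 MeV
¹⁸₈O: Σm = 8(1.0078250) + 10(1.0086649) = 18.1492490 u; Δm = 0.1500890 u; E_B = 139.81 MeV; E_B/A = 7.767 MeV
³⁹₁₉K has the higher binding energy per nucleon, so it is the more tightly bound nucleus.

³⁹₁₉K; 8.56 MeV/nucleon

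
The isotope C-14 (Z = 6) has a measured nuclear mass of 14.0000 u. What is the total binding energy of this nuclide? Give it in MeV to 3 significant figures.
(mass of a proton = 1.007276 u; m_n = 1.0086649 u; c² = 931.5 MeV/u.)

105 MeV

Σm = 6·m_p + 8·m_n = 6.043656 + 8.0693192 = 14.1129752 u
Mass defect Δm = 14.1129752 − 14.0000 = 0.1129752 u
Binding energy = Δm·c² = 0.1129752 × 931.5 MeV/u = 105.236 MeV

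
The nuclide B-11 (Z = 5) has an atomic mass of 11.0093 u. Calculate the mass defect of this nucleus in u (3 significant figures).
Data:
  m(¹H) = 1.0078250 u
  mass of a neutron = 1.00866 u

0.0818 u

The nucleus contains 5 protons and 11 − 5 = 6 neutrons.
Σm = 5·m(¹H) + 6·m_n = 5.0391250 + 6.05196 = 11.0910850 u
The mass defect is 11.0910850 − 11.0093 = 0.0817850 u.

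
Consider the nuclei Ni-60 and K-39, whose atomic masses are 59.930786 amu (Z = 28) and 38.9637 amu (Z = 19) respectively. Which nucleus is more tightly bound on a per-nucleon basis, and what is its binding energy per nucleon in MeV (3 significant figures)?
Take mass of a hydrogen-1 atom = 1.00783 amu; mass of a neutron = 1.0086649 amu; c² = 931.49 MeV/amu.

Ni-60; 8.78 MeV/nucleon

Ni-60: Σm = 28(1.00783) + 32(1.0086649) = 60.4965168 amu; Δm = 0.5657308 amu; E_B = 526.97 MeV; E_B/A = 8.783 MeV
K-39: Σm = 19(1.00783) + 20(1.0086649) = 39.3220680 amu; Δm = 0.3583680 amu; E_B = 333.82 MeV; E_B/A = 8.559 MeV
Ni-60 has the higher binding energy per nucleon, so it is the more tightly bound nucleus.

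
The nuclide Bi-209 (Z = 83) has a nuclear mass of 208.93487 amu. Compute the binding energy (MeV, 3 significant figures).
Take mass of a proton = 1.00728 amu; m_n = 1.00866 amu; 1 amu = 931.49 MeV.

1640 MeV

Mass of separated nucleons = 83(1.00728) + 126(1.00866) = 83.60424 + 127.09116 = 210.69540 amu
Mass defect Δm = 210.69540 − 208.93487 = 1.76053 amu
E_B = 1.76053 × 931.49 = 1639.92 MeV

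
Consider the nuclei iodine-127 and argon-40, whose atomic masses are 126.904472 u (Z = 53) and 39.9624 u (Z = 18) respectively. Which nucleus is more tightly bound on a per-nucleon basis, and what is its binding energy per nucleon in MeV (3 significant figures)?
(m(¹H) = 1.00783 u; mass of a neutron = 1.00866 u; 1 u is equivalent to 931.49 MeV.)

argon-40; 8.59 MeV/nucleon

iodine-127: Σm = 53(1.00783) + 74(1.00866) = 128.05583 u; Δm = 1.151358 u; E_B = 1072.48 MeV; E_B/A = 8.4447 MeV
argon-40: Σm = 18(1.00783) + 22(1.00866) = 40.33146 u; Δm = 0.36906 u; E_B = 343.776 MeV; E_B/A = 8.594 MeV
argon-40 has the higher binding energy per nucleon, so it is the more tightly bound nucleus.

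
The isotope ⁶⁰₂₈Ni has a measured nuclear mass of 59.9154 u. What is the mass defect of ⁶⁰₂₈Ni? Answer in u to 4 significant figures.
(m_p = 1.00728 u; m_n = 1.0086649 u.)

0.5657 u

With 28 protons and 32 neutrons (A = 60):
Mass of separated nucleons = 28(1.00728) + 32(1.0086649) = 28.20384 + 32.2772768 = 60.4811168 u
The mass defect is 60.4811168 − 59.9154 = 0.5657168 u.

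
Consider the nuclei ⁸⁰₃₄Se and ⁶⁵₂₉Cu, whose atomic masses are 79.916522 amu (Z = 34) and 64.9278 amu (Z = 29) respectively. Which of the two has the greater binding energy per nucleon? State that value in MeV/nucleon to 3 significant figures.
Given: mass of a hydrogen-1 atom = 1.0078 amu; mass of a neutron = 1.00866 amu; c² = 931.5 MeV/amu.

⁸⁰₃₄Se: Σm = 34(1.0078) + 46(1.00866) = 80.66356 amu; Δm = 0.747038 amu; E_B = 695.87 MeV; E_B/A = 8.698 MeV
⁶⁵₂₉Cu: Σm = 29(1.0078) + 36(1.00866) = 65.53796 amu; Δm = 0.61016 amu; E_B = 568.36 MeV; E_B/A = 8.744 MeV
⁶⁵₂₉Cu has the higher binding energy per nucleon, so it is the more tightly bound nucleus.

⁶⁵₂₉Cu; 8.74 MeV/nucleon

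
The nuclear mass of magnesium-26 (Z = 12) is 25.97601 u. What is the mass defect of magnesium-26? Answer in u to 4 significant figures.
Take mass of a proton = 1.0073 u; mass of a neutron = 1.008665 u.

0.2329 u

Mass of separated nucleons = 12(1.0073) + 14(1.008665) = 12.0876 + 14.121310 = 26.208910 u
Δm = 26.208910 − 25.97601 = 0.232900 u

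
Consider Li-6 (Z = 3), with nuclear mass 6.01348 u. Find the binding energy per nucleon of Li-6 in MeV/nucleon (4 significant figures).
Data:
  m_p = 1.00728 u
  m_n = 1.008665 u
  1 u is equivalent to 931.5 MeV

5.334 MeV/nucleon

The nucleus contains 3 protons and 6 − 3 = 3 neutrons.
Total constituent mass: 3 × 1.00728 + 3 × 1.008665 = 6.047835 u
Mass defect Δm = 6.047835 − 6.01348 = 0.034355 u
E_B = 0.034355 × 931.5 = 32.0017 MeV
Per nucleon: 32.0017 / 6 = 5.334 MeV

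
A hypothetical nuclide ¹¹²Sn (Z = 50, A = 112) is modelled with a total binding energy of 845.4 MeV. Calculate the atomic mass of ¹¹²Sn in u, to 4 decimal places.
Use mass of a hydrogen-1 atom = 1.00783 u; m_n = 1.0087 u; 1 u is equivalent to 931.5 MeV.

Mass defect = 845.4 MeV / (931.5 MeV/u) = 0.907568 u
Constituent mass = 50(1.00783) + 62(1.0087) = 112.93090 u
Atomic mass = 112.93090 − 0.907568 = 112.023332 u ≈ 112.0233 u (to 4 decimal places)

112.0233 u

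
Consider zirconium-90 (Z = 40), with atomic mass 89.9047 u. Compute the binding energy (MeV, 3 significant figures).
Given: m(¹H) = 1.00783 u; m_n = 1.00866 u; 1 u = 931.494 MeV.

The nucleus contains 40 protons and 90 − 40 = 50 neutrons.
Total constituent mass: 40 × 1.00783 + 50 × 1.00866 = 90.74620 u
Δm = 90.74620 − 89.9047 = 0.84150 u
E_B = 0.84150 × 931.494 = 783.852 MeV

784 MeV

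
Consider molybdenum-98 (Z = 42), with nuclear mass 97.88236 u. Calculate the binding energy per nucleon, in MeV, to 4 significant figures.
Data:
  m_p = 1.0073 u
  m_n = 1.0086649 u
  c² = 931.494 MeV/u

Σm = 42·m_p + 56·m_n = 42.3066 + 56.4852344 = 98.7918344 u
The mass defect is 98.7918344 − 97.88236 = 0.9094744 u.
E_B = 0.9094744 × 931.494 = 847.170 MeV
BE/A = 847.170 MeV / 98 = 8.645 MeV/nucleon

8.645 MeV/nucleon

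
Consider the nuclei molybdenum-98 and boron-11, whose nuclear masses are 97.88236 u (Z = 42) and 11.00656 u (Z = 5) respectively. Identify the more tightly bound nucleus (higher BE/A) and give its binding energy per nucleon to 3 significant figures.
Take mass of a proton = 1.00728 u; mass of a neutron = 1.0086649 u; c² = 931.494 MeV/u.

molybdenum-98: Σm = 42(1.00728) + 56(1.0086649) = 98.7909944 u; Δm = 0.9086344 u; E_B = 846.39 MeV; E_B/A = 8.637 MeV
boron-11: Σm = 5(1.00728) + 6(1.0086649) = 11.0883894 u; Δm = 0.0818294 u; E_B = 76.224 MeV; E_B/A = 6.929 MeV
molybdenum-98 has the higher binding energy per nucleon, so it is the more tightly bound nucleus.

molybdenum-98; 8.64 MeV/nucleon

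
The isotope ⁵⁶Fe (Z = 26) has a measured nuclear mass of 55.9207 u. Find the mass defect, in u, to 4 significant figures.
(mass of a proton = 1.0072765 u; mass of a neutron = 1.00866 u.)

With 26 protons and 30 neutrons (A = 56):
Σm = 26·m_p + 30·m_n = 26.1891890 + 30.25980 = 56.4489890 u
Mass defect Δm = 56.4489890 − 55.9207 = 0.5282890 u

0.5283 u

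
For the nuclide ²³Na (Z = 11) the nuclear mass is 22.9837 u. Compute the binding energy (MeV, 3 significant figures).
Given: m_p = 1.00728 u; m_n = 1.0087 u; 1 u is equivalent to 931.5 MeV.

187 MeV

Mass of separated nucleons = 11(1.00728) + 12(1.0087) = 11.08008 + 12.1044 = 23.18448 u
The mass defect is 23.18448 − 22.9837 = 0.20078 u.
Binding energy = Δm·c² = 0.20078 × 931.5 MeV/u = 187.027 MeV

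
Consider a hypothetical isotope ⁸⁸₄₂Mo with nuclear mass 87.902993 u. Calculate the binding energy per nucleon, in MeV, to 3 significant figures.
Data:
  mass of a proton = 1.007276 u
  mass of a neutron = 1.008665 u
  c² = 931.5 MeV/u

8.48 MeV/nucleon

Z = 42, so N = A − Z = 88 − 42 = 46.
Total constituent mass: 42 × 1.007276 + 46 × 1.008665 = 88.704182 u
The mass defect is 88.704182 − 87.902993 = 0.801189 u.
E_B = 0.801189 × 931.5 = 746.308 MeV
BE/A = 746.308 MeV / 88 = 8.481 MeV/nucleon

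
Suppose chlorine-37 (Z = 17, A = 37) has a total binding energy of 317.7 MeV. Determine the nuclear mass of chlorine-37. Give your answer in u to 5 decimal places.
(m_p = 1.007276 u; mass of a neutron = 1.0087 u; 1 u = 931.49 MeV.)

Mass defect = 317.7 MeV / (931.49 MeV/u) = 0.3410665 u
Constituent mass = 17(1.007276) + 20(1.0087) = 37.297692 u
Nuclear mass = 37.297692 − 0.3410665 = 36.9566255 u ≈ 36.95663 u (to 5 decimal places)

36.95663 u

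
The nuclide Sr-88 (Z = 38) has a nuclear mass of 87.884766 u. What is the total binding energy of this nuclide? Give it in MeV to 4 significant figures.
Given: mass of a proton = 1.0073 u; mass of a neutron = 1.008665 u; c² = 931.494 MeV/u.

769.3 MeV

The nucleus contains 38 protons and 88 − 38 = 50 neutrons.
Total constituent mass: 38 × 1.0073 + 50 × 1.008665 = 88.710650 u
The mass defect is 88.710650 − 87.884766 = 0.825884 u.
E_B = 0.825884 × 931.494 = 769.306 MeV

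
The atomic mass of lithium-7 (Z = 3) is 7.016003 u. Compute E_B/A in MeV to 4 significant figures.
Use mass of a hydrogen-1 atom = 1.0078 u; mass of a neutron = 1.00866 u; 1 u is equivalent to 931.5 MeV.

Total constituent mass: 3 × 1.0078 + 4 × 1.00866 = 7.05804 u
Δm = 7.05804 − 7.016003 = 0.042037 u
Binding energy = Δm·c² = 0.042037 × 931.5 MeV/u = 39.1575 MeV
Per nucleon: 39.1575 / 7 = 5.594 MeV

5.594 MeV/nucleon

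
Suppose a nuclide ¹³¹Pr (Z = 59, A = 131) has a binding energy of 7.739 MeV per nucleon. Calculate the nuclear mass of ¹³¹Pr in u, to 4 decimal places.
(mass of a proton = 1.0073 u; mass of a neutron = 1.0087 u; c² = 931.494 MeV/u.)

Total binding energy = 131 × 7.739 = 1013.809 MeV
Mass defect = 1013.809 MeV / (931.494 MeV/u) = 1.088369 u
Constituent mass = 59(1.0073) + 72(1.0087) = 132.0571 u
Nuclear mass = 132.0571 − 1.088369 = 130.968731 u ≈ 130.9687 u (to 4 decimal places)

130.9687 u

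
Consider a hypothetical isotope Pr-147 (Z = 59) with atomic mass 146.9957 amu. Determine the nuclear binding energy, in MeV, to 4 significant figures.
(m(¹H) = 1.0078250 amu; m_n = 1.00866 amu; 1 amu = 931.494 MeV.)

The nucleus contains 59 protons and 147 − 59 = 88 neutrons.
Σm = 59·m(¹H) + 88·m_n = 59.4616750 + 88.76208 = 148.2237550 amu
Mass defect Δm = 148.2237550 − 146.9957 = 1.2280550 amu
Converting to energy: 1.2280550 amu × 931.494 MeV/amu = 1143.93 MeV

1144 MeV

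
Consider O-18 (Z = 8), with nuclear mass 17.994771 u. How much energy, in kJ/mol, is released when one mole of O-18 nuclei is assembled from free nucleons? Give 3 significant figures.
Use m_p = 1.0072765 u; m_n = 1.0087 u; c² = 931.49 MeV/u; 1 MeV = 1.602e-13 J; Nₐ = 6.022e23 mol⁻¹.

Mass of separated nucleons = 8(1.0072765) + 10(1.0087) = 8.0582120 + 10.0870 = 18.1452120 u
Mass defect Δm = 18.1452120 − 17.994771 = 0.1504410 u
Binding energy = Δm·c² = 0.1504410 × 931.49 MeV/u = 140.134 MeV
Per nucleus in joules: 140.134 MeV × 1.602e-13 J/MeV = 2.2449e-11 J
Per mole: 2.2449e-11 J × 6.022e23 mol⁻¹ = 1.3519e+13 J/mol

1.35e+10 kJ/mol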